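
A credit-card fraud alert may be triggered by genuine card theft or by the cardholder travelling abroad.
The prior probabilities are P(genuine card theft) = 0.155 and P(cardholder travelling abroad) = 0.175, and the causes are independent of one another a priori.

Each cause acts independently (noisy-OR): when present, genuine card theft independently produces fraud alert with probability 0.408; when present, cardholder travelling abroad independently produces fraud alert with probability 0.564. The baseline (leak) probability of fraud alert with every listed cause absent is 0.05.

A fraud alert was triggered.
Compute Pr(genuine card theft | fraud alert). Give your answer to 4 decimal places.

Under noisy-OR, P(fraud alert | causes) = 1 − (1−0.05)·∏(1−qᵢ) over the active causes.
For the numerator, keep only genuine card theft=true terms: 0.055958 + 0.020474 = 0.076432
Denominator P(fraud alert): 0.05*0.845*0.825 + 0.5858*0.845*0.175 + 0.4376*0.155*0.825 + 0.754794*0.155*0.175 = 0.197913
Posterior = 0.076432 / 0.197913 ≈ 0.3862

Pr(genuine card theft | fraud alert) ≈ 0.3862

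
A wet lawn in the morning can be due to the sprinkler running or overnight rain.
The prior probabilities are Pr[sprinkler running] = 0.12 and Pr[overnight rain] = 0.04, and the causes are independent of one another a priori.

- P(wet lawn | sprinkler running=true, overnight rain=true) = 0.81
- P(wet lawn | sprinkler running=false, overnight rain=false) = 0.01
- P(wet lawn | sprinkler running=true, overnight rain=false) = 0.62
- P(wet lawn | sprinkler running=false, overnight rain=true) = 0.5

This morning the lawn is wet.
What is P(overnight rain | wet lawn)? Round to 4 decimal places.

By total probability over the 4 (sprinkler running, overnight rain) configurations:
  P(wet lawn) = 0.01·0.88·0.96 + 0.5·0.88·0.04 + 0.62·0.12·0.96 + 0.81·0.12·0.04
        = 0.008448 + 0.017600 + 0.071424 + 0.003888 = 0.101360
The terms with overnight rain present sum to 0.021488, so
  P(overnight rain | wet lawn) = 0.021488 / 0.101360 ≈ 0.2120

P(overnight rain | wet lawn) ≈ 0.2120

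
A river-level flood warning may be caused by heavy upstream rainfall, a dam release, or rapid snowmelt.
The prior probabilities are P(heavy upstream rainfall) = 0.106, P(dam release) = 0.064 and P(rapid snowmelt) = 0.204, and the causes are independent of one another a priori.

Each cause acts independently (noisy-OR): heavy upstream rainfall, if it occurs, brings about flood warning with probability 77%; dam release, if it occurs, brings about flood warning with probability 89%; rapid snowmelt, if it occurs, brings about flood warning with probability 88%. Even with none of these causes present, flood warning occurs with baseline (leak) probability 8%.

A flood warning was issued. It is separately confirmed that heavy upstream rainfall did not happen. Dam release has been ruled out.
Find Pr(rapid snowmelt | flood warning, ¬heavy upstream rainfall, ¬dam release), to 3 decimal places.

Pr(rapid snowmelt | flood warning, ¬heavy upstream rainfall, ¬dam release) ≈ 0.740

Under noisy-OR, P(flood warning | causes) = 1 − (1−0.08)·∏(1−qᵢ) over the active causes.
For the numerator, keep only rapid snowmelt=true terms: 0.8896×0.204 = 0.181478
The normalizing constant is 0.08×0.796 + 0.8896×0.204 = 0.245158
P(rapid snowmelt | flood warning, ¬heavy upstream rainfall, ¬dam release) = 0.181478/0.245158 ≈ 0.740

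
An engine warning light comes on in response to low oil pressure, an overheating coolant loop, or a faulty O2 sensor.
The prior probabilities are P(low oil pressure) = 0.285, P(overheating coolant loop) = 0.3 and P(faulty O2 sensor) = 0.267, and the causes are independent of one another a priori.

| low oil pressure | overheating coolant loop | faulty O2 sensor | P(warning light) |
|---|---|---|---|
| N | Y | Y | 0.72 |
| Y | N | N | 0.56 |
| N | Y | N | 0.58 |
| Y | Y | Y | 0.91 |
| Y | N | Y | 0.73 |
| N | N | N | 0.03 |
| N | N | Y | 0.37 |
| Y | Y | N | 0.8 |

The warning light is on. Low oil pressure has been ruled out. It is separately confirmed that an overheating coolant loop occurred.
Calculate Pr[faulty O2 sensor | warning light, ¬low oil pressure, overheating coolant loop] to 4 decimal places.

Pr[faulty O2 sensor | warning light, ¬low oil pressure, overheating coolant loop] ≈ 0.3114

P(warning light | ¬low oil pressure, overheating coolant loop) = 0.58×0.733 + 0.72×0.267 = 0.425140 + 0.192240 = 0.617380
Restricting to configurations with faulty O2 sensor present: 0.72×0.267 = 0.192240.
P(faulty O2 sensor | warning light, ¬low oil pressure, overheating coolant loop) = 0.192240 / 0.617380 ≈ 0.3114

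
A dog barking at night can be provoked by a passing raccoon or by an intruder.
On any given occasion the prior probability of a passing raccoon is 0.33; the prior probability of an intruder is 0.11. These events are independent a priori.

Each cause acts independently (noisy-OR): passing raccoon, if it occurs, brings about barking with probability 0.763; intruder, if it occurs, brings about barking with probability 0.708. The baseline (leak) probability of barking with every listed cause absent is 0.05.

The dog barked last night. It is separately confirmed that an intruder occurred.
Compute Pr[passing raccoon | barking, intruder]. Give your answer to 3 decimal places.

Under noisy-OR, P(barking | causes) = 1 − (1−0.05)·∏(1−qᵢ) over the active causes.
Sum P(barking|·) weighted by the priors over both values of passing raccoon:
  P(barking | intruder) = 0.7226*0.67 + 0.934256*0.33
        = 0.484142 + 0.308304 = 0.792446
Keeping only the passing raccoon-present terms gives 0.308304, so
  P(passing raccoon | barking, intruder) = 0.308304 / 0.792446 ≈ 0.389

Pr[passing raccoon | barking, intruder] ≈ 0.389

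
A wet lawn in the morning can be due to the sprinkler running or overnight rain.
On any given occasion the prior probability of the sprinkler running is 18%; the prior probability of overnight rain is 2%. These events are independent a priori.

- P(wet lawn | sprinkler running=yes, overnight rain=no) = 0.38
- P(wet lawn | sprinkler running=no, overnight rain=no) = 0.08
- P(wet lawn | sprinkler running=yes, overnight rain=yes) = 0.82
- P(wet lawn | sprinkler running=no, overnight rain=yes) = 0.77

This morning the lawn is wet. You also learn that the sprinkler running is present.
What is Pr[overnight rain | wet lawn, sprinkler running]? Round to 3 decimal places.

Pr[overnight rain | wet lawn, sprinkler running] ≈ 0.042

Weight on overnight rain=true, given the evidence: 0.82·0.02 = 0.016400
Normalizer over all consistent configurations: 0.38·0.98 + 0.82·0.02 = 0.388800
Posterior = 0.016400 / 0.388800 ≈ 0.042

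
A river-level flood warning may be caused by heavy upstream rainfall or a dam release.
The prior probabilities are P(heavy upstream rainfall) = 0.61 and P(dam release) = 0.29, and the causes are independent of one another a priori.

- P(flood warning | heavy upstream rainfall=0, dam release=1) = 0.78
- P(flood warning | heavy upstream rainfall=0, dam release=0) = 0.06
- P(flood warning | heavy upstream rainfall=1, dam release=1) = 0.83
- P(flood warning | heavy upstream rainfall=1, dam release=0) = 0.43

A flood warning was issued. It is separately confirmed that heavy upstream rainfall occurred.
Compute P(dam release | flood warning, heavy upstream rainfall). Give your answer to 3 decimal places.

P(dam release | flood warning, heavy upstream rainfall) ≈ 0.441

Enumerate both values of dam release and weight by the priors:
  P(flood warning | heavy upstream rainfall) = 0.43×0.71 + 0.83×0.29
        = 0.305300 + 0.240700 = 0.546000
Keeping only the dam release-present terms gives 0.240700, so
  P(dam release | flood warning, heavy upstream rainfall) = 0.240700 / 0.546000 ≈ 0.441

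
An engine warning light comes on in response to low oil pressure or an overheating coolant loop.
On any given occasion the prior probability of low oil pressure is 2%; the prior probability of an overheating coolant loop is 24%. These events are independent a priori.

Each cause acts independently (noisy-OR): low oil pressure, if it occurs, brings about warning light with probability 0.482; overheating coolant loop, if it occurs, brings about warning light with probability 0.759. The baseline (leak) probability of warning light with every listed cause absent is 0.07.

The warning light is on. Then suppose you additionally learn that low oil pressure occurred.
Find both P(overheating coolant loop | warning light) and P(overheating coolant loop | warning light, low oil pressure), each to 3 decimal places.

Under noisy-OR, P(warning light | causes) = 1 − (1−0.07)·∏(1−qᵢ) over the active causes.
Sum P(warning light|·) weighted by the priors over the 4 (low oil pressure, overheating coolant loop) configurations:
  P(warning light) = 0.07×0.98×0.76 + 0.77587×0.98×0.24 + 0.51826×0.02×0.76 + 0.883901×0.02×0.24
        = 0.052136 + 0.182485 + 0.007878 + 0.004243 = 0.246742
The terms with overheating coolant loop present sum to 0.186728, so
  P(overheating coolant loop | warning light) = 0.186728 / 0.246742 ≈ 0.757

With the extra evidence:
By total probability over both values of overheating coolant loop:
  P(warning light | low oil pressure) = 0.51826×0.76 + 0.883901×0.24
        = 0.393878 + 0.212136 = 0.606014
Keeping only the overheating coolant loop-present terms gives 0.212136, so
  P(overheating coolant loop | warning light, low oil pressure) = 0.212136 / 0.606014 ≈ 0.350
Conditioning on low oil pressure lowers the posterior on overheating coolant loop: the classic explaining-away effect in a common-effect structure.

P(overheating coolant loop | warning light) ≈ 0.757; P(overheating coolant loop | warning light, low oil pressure) ≈ 0.350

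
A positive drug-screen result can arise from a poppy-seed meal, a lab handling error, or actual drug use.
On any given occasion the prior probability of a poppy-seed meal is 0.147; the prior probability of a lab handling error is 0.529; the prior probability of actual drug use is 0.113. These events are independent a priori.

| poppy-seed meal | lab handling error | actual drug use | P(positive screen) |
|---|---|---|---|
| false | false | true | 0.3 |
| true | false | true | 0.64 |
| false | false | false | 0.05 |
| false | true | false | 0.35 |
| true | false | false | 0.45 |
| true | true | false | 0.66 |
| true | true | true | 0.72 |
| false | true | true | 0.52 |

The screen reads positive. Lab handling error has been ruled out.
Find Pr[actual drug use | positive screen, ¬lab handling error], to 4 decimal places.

P(positive screen | ¬lab handling error) = 0.05×0.853×0.887 + 0.3×0.853×0.113 + 0.45×0.147×0.887 + 0.64×0.147×0.113 = 0.037831 + 0.028917 + 0.058675 + 0.010631 = 0.136054
Restricting to configurations with actual drug use present: 0.028917 + 0.010631 = 0.039548.
P(actual drug use | positive screen, ¬lab handling error) = 0.039548 / 0.136054 ≈ 0.2907

Pr[actual drug use | positive screen, ¬lab handling error] ≈ 0.2907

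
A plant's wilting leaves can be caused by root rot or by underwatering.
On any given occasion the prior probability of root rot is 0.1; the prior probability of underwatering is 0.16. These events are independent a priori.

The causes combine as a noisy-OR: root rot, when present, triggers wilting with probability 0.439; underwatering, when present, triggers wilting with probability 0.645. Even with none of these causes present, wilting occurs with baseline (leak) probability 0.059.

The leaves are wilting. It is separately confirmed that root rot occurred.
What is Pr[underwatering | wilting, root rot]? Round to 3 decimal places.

Pr[underwatering | wilting, root rot] ≈ 0.247

Under noisy-OR, P(wilting | causes) = 1 − (1−0.059)·∏(1−qᵢ) over the active causes.
P(wilting | root rot) = 0.472099×0.84 + 0.812595×0.16 = 0.396563 + 0.130015 = 0.526578
Restricting to configurations with underwatering present: 0.812595×0.16 = 0.130015.
So P(underwatering | wilting, root rot) = 0.130015/0.526578 ≈ 0.247.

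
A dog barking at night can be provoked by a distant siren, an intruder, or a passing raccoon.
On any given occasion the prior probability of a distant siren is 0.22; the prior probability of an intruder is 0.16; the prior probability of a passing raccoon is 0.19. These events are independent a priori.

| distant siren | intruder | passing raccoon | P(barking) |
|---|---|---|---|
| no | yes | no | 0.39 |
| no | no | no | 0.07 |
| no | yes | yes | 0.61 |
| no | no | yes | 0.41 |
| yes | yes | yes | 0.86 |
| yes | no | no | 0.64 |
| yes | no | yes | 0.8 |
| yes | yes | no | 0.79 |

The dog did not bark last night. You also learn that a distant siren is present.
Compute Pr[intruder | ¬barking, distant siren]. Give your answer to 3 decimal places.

For the numerator, keep only intruder=true terms: 0.027216 + 0.004256 = 0.031472
The normalizing constant is 0.36*0.84*0.81 + 0.2*0.84*0.19 + 0.21*0.16*0.81 + 0.14*0.16*0.19 = 0.308336
Posterior = 0.031472 / 0.308336 ≈ 0.102

Pr[intruder | ¬barking, distant siren] ≈ 0.102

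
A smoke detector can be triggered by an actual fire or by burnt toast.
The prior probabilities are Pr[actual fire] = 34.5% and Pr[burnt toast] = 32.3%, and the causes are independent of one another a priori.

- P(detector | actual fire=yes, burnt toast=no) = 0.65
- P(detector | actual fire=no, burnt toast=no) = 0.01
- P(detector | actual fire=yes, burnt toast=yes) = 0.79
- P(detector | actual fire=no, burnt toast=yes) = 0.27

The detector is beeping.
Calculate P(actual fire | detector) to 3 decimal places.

Sum P(detector|·) weighted by the priors over the 4 (actual fire, burnt toast) configurations:
  P(detector) = 0.01*0.655*0.677 + 0.27*0.655*0.323 + 0.65*0.345*0.677 + 0.79*0.345*0.323
        = 0.004434 + 0.057123 + 0.151817 + 0.088034 = 0.301408
Configurations with actual fire contribute 0.239851, so
  P(actual fire | detector) = 0.239851 / 0.301408 ≈ 0.796

P(actual fire | detector) ≈ 0.796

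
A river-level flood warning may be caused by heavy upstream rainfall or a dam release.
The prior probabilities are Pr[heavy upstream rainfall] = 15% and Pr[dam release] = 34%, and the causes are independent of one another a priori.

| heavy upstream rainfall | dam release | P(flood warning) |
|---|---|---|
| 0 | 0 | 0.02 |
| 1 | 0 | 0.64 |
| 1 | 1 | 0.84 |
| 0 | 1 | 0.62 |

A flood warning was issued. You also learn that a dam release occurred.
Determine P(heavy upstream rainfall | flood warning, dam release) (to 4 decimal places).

Enumerate both values of heavy upstream rainfall and weight by the priors:
  P(flood warning | dam release) = 0.62×0.85 + 0.84×0.15
        = 0.527000 + 0.126000 = 0.653000
Keeping only the heavy upstream rainfall-present terms gives 0.126000, so
  P(heavy upstream rainfall | flood warning, dam release) = 0.126000 / 0.653000 ≈ 0.1930

P(heavy upstream rainfall | flood warning, dam release) ≈ 0.1930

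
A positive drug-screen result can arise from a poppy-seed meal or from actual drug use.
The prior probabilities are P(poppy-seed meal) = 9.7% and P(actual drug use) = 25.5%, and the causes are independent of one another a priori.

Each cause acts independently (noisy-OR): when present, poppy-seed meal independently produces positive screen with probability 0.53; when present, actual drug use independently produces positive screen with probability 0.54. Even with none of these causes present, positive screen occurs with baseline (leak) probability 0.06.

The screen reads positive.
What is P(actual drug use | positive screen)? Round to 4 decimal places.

P(actual drug use | positive screen) ≈ 0.6508

Under noisy-OR, P(positive screen | causes) = 1 − (1−0.06)·∏(1−qᵢ) over the active causes.
P(positive screen) = 0.06×0.903×0.745 + 0.5676×0.903×0.255 + 0.5582×0.097×0.745 + 0.796772×0.097×0.255 = 0.040364 + 0.130698 + 0.040338 + 0.019708 = 0.231108
The actual drug use-present share is 0.130698 + 0.019708 = 0.150406.
So P(actual drug use | positive screen) = 0.150406/0.231108 ≈ 0.6508.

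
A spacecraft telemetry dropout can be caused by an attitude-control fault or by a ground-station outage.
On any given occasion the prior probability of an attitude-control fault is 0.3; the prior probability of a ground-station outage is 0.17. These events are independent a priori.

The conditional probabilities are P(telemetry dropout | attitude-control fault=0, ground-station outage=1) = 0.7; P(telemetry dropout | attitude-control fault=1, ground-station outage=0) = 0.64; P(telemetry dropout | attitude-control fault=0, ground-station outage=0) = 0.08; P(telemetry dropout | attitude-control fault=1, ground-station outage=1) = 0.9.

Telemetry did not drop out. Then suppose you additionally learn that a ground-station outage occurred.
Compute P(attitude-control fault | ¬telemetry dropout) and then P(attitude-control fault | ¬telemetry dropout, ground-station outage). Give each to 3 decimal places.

P(¬telemetry dropout) = 0.92·0.7·0.83 + 0.3·0.7·0.17 + 0.36·0.3·0.83 + 0.1·0.3·0.17 = 0.534520 + 0.035700 + 0.089640 + 0.005100 = 0.664960
The attitude-control fault-present share is 0.089640 + 0.005100 = 0.094740.
So P(attitude-control fault | ¬telemetry dropout) = 0.094740/0.664960 ≈ 0.142.

With the extra evidence:
Enumerate both values of attitude-control fault and weight by the priors:
  P(¬telemetry dropout | ground-station outage) = 0.3*0.7 + 0.1*0.3
        = 0.210000 + 0.030000 = 0.240000
The terms with attitude-control fault present sum to 0.030000, so
  P(attitude-control fault | ¬telemetry dropout, ground-station outage) = 0.030000 / 0.240000 ≈ 0.125

P(attitude-control fault | ¬telemetry dropout) ≈ 0.142; P(attitude-control fault | ¬telemetry dropout, ground-station outage) ≈ 0.125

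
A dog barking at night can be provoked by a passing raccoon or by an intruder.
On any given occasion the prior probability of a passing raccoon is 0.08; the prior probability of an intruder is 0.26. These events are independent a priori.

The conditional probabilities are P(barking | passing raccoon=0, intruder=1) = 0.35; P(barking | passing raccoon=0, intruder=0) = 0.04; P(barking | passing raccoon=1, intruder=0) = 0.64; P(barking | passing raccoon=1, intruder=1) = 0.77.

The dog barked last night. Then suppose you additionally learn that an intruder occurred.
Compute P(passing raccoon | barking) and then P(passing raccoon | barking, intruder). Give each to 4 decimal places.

P(passing raccoon | barking) ≈ 0.3270; P(passing raccoon | barking, intruder) ≈ 0.1606

Enumerate the 4 (passing raccoon, intruder) configurations and weight by the priors:
  P(barking) = 0.04·0.92·0.74 + 0.35·0.92·0.26 + 0.64·0.08·0.74 + 0.77·0.08·0.26
        = 0.027232 + 0.083720 + 0.037888 + 0.016016 = 0.164856
The terms with passing raccoon present sum to 0.053904, so
  P(passing raccoon | barking) = 0.053904 / 0.164856 ≈ 0.3270

Now also conditioning on intruder=true:
Enumerate both values of passing raccoon and weight by the priors:
  P(barking | intruder) = 0.35·0.92 + 0.77·0.08
        = 0.322000 + 0.061600 = 0.383600
Configurations with passing raccoon contribute 0.061600, so
  P(passing raccoon | barking, intruder) = 0.061600 / 0.383600 ≈ 0.1606
— intruder explains away the evidence for passing raccoon.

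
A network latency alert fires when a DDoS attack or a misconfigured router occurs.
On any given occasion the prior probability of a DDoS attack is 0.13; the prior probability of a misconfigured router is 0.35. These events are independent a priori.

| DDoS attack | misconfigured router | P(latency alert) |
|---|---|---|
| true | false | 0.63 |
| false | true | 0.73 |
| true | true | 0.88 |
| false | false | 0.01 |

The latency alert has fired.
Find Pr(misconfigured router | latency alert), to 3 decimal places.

P(latency alert) = 0.01*0.87*0.65 + 0.73*0.87*0.35 + 0.63*0.13*0.65 + 0.88*0.13*0.35 = 0.005655 + 0.222285 + 0.053235 + 0.040040 = 0.321215
The misconfigured router-present share is 0.222285 + 0.040040 = 0.262325.
So P(misconfigured router | latency alert) = 0.262325/0.321215 ≈ 0.817.

Pr(misconfigured router | latency alert) ≈ 0.817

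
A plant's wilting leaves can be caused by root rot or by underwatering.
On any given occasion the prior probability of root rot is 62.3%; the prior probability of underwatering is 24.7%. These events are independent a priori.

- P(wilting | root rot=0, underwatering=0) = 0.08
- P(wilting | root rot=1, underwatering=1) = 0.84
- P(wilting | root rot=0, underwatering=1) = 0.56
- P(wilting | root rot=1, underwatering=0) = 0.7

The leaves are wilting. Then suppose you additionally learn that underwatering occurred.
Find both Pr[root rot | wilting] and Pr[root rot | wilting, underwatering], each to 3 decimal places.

P(wilting) = 0.08·0.377·0.753 + 0.56·0.377·0.247 + 0.7·0.623·0.753 + 0.84·0.623·0.247 = 0.022710 + 0.052147 + 0.328383 + 0.129260 = 0.532500
The root rot-present share is 0.328383 + 0.129260 = 0.457643.
Hence the posterior is 0.457643/0.532500 ≈ 0.859.

With the extra evidence:
P(wilting | underwatering) = 0.56×0.377 + 0.84×0.623 = 0.211120 + 0.523320 = 0.734440
The root rot-present share is 0.84×0.623 = 0.523320.
P(root rot | wilting, underwatering) = 0.523320 / 0.734440 ≈ 0.713

Pr[root rot | wilting] ≈ 0.859; Pr[root rot | wilting, underwatering] ≈ 0.713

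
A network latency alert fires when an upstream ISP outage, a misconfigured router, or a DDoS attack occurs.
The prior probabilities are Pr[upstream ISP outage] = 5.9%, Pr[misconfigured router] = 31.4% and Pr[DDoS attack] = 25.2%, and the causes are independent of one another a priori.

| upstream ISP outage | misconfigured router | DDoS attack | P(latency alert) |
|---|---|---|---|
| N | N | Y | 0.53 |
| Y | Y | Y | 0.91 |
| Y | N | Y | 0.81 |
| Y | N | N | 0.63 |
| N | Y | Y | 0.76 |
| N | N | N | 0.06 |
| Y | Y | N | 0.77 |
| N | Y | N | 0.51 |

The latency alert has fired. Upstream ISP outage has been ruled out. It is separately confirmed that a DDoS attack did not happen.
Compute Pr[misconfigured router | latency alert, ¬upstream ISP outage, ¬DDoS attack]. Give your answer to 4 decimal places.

P(latency alert | ¬upstream ISP outage, ¬DDoS attack) = 0.06·0.686 + 0.51·0.314 = 0.041160 + 0.160140 = 0.201300
The misconfigured router-present share is 0.51·0.314 = 0.160140.
P(misconfigured router | latency alert, ¬upstream ISP outage, ¬DDoS attack) = 0.160140 / 0.201300 ≈ 0.7955

Pr[misconfigured router | latency alert, ¬upstream ISP outage, ¬DDoS attack] ≈ 0.7955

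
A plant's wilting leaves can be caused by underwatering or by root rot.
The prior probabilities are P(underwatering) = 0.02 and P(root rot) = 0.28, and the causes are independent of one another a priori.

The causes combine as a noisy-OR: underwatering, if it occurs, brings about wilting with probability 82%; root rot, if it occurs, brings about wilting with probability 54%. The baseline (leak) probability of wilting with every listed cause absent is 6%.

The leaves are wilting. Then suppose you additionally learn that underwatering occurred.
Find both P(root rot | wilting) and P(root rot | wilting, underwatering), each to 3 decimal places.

Under noisy-OR, P(wilting | causes) = 1 − (1−0.06)·∏(1−qᵢ) over the active causes.
P(wilting) = 0.06·0.98·0.72 + 0.5676·0.98·0.28 + 0.8308·0.02·0.72 + 0.922168·0.02·0.28 = 0.042336 + 0.155749 + 0.011964 + 0.005164 = 0.215213
Of this, 0.160913 comes from 0.155749 + 0.005164 (the root rot=true cases).
So P(root rot | wilting) = 0.160913/0.215213 ≈ 0.748.

With the extra evidence:
P(wilting | underwatering) = 0.8308*0.72 + 0.922168*0.28 = 0.598176 + 0.258207 = 0.856383
Of this, 0.258207 comes from 0.922168*0.28 (the root rot=true cases).
P(root rot | wilting, underwatering) = 0.258207 / 0.856383 ≈ 0.302

P(root rot | wilting) ≈ 0.748; P(root rot | wilting, underwatering) ≈ 0.302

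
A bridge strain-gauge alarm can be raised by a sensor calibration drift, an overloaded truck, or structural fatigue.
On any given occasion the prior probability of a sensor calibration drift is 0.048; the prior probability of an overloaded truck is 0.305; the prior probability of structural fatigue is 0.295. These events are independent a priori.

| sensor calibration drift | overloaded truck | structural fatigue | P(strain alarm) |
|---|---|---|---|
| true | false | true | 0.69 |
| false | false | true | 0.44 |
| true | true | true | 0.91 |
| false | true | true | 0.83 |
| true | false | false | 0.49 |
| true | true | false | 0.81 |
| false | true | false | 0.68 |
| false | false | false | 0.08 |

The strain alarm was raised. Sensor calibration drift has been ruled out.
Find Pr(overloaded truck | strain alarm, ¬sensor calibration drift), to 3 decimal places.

By total probability over the 4 (overloaded truck, structural fatigue) configurations:
  P(strain alarm | ¬sensor calibration drift) = 0.08·0.695·0.705 + 0.44·0.695·0.295 + 0.68·0.305·0.705 + 0.83·0.305·0.295
        = 0.039198 + 0.090211 + 0.146217 + 0.074679 = 0.350305
Configurations with overloaded truck contribute 0.220896, so
  P(overloaded truck | strain alarm, ¬sensor calibration drift) = 0.220896 / 0.350305 ≈ 0.631

Pr(overloaded truck | strain alarm, ¬sensor calibration drift) ≈ 0.631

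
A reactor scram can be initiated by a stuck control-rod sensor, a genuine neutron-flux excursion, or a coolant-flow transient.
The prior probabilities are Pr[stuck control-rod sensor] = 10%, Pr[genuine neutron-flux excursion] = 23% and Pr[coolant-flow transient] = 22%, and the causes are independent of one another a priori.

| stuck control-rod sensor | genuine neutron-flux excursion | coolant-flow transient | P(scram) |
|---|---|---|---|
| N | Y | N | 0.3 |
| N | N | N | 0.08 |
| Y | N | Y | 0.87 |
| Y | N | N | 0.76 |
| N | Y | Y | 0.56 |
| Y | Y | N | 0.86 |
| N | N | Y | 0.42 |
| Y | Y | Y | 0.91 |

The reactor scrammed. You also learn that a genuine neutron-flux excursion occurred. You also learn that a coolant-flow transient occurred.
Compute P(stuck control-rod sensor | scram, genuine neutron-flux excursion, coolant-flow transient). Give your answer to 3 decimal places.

P(stuck control-rod sensor | scram, genuine neutron-flux excursion, coolant-flow transient) ≈ 0.153

Weight on stuck control-rod sensor=true, given the evidence: 0.91*0.1 = 0.091000
Denominator P(scram | genuine neutron-flux excursion, coolant-flow transient): 0.56*0.9 + 0.91*0.1 = 0.595000
P(stuck control-rod sensor | scram, genuine neutron-flux excursion, coolant-flow transient) = 0.091000/0.595000 ≈ 0.153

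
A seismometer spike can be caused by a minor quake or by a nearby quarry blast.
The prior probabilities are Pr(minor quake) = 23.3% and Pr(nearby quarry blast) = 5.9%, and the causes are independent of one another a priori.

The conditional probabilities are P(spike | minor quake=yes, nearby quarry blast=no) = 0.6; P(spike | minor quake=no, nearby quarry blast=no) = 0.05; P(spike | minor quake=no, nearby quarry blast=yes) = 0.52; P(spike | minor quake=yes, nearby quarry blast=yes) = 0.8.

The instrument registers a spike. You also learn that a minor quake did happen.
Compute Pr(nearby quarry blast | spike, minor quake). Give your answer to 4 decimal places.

By total probability over both values of nearby quarry blast:
  P(spike | minor quake) = 0.6·0.941 + 0.8·0.059
        = 0.564600 + 0.047200 = 0.611800
Keeping only the nearby quarry blast-present terms gives 0.047200, so
  P(nearby quarry blast | spike, minor quake) = 0.047200 / 0.611800 ≈ 0.0771

Pr(nearby quarry blast | spike, minor quake) ≈ 0.0771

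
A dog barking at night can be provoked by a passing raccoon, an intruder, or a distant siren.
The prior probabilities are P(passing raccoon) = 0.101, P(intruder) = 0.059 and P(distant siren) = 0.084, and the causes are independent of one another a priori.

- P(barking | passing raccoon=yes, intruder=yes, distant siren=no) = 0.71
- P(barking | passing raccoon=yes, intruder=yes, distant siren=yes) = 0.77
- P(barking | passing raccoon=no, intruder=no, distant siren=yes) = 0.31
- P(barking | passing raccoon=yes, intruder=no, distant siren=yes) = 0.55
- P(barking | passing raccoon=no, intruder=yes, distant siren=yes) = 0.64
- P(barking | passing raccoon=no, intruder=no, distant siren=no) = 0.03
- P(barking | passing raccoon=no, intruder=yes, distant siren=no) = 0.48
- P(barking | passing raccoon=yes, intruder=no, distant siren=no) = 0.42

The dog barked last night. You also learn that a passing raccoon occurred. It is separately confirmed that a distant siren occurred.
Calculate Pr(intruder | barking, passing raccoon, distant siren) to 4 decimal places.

Weight on intruder=true, given the evidence: 0.77*0.059 = 0.045430
Denominator P(barking | passing raccoon, distant siren): 0.55*0.941 + 0.77*0.059 = 0.562980
Posterior = 0.045430 / 0.562980 ≈ 0.0807

Pr(intruder | barking, passing raccoon, distant siren) ≈ 0.0807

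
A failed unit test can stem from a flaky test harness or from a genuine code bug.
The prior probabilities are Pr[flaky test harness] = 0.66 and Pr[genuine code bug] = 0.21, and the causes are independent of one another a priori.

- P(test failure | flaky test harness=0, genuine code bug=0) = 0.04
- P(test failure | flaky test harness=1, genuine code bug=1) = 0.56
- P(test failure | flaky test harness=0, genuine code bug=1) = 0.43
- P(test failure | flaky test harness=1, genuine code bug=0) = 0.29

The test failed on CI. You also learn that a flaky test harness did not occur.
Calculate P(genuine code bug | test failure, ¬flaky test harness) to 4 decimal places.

P(genuine code bug | test failure, ¬flaky test harness) ≈ 0.7408

For the numerator, keep only genuine code bug=true terms: 0.43×0.21 = 0.090300
Denominator P(test failure | ¬flaky test harness): 0.04×0.79 + 0.43×0.21 = 0.121900
P(genuine code bug | test failure, ¬flaky test harness) = 0.090300/0.121900 ≈ 0.7408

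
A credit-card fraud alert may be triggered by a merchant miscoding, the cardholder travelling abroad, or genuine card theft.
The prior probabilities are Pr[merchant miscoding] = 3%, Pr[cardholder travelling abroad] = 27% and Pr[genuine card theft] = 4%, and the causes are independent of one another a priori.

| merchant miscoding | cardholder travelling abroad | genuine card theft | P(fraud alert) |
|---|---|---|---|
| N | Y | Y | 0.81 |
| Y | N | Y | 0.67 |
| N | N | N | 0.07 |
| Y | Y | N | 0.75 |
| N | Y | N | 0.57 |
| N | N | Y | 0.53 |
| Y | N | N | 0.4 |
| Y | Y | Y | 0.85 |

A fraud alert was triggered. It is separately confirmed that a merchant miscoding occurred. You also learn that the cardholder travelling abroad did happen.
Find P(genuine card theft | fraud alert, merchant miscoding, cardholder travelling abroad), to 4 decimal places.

P(genuine card theft | fraud alert, merchant miscoding, cardholder travelling abroad) ≈ 0.0451

P(fraud alert | merchant miscoding, cardholder travelling abroad) = 0.75·0.96 + 0.85·0.04 = 0.720000 + 0.034000 = 0.754000
Of this, 0.034000 comes from 0.85·0.04 (the genuine card theft=true cases).
P(genuine card theft | fraud alert, merchant miscoding, cardholder travelling abroad) = 0.034000 / 0.754000 ≈ 0.0451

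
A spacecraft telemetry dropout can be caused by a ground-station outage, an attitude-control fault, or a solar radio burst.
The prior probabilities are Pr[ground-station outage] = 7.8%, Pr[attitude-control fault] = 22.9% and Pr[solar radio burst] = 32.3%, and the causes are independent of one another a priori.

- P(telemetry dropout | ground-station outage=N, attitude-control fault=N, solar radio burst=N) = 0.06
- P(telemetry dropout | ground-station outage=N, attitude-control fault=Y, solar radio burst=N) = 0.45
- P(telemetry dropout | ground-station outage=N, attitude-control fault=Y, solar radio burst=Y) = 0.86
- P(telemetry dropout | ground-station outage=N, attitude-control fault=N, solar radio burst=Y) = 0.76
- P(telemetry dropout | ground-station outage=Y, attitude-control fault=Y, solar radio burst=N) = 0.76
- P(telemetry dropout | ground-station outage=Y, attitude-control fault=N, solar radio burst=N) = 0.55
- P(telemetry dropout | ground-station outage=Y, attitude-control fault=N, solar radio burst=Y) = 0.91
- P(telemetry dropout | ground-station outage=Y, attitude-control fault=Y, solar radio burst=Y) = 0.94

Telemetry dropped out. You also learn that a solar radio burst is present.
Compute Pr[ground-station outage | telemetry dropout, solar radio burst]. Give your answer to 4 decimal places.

Pr[ground-station outage | telemetry dropout, solar radio burst] ≈ 0.0901

For the numerator, keep only ground-station outage=true terms: 0.054726 + 0.016790 = 0.071516
Normalizer over all consistent configurations: 0.76·0.922·0.771 + 0.86·0.922·0.229 + 0.91·0.078·0.771 + 0.94·0.078·0.229 = 0.793350
Posterior = 0.071516 / 0.793350 ≈ 0.0901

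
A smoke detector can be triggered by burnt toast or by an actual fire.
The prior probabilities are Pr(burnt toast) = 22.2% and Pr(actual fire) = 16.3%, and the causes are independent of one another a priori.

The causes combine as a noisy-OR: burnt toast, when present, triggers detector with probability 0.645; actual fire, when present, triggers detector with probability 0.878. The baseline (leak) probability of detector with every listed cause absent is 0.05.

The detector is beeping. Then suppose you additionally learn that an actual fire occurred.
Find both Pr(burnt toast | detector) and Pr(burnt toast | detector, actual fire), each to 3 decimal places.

Pr(burnt toast | detector) ≈ 0.522; Pr(burnt toast | detector, actual fire) ≈ 0.236

Under noisy-OR, P(detector | causes) = 1 − (1−0.05)·∏(1−qᵢ) over the active causes.
Sum P(detector|·) weighted by the priors over the 4 (burnt toast, actual fire) configurations:
  P(detector) = 0.05*0.778*0.837 + 0.8841*0.778*0.163 + 0.66275*0.222*0.837 + 0.958855*0.222*0.163
        = 0.032559 + 0.112116 + 0.123148 + 0.034697 = 0.302520
The terms with burnt toast present sum to 0.157845, so
  P(burnt toast | detector) = 0.157845 / 0.302520 ≈ 0.522

Now condition on the additional information:
Sum P(detector|·) weighted by the priors over both values of burnt toast:
  P(detector | actual fire) = 0.8841×0.778 + 0.958855×0.222
        = 0.687830 + 0.212866 = 0.900696
Keeping only the burnt toast-present terms gives 0.212866, so
  P(burnt toast | detector, actual fire) = 0.212866 / 0.900696 ≈ 0.236
The drop from 0.522 to 0.236 is the explaining-away (discounting) effect.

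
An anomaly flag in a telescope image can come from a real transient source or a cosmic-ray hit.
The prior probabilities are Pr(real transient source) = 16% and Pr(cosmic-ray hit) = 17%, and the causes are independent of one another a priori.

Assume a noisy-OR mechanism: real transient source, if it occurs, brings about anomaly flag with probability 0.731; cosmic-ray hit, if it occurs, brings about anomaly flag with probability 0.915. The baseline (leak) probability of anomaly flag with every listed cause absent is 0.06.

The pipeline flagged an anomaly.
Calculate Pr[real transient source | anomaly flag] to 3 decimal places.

Pr[real transient source | anomaly flag] ≈ 0.421

Under noisy-OR, P(anomaly flag | causes) = 1 − (1−0.06)·∏(1−qᵢ) over the active causes.
Sum P(anomaly flag|·) weighted by the priors over the 4 (real transient source, cosmic-ray hit) configurations:
  P(anomaly flag) = 0.06*0.84*0.83 + 0.9201*0.84*0.17 + 0.74714*0.16*0.83 + 0.978507*0.16*0.17
        = 0.041832 + 0.131390 + 0.099220 + 0.026615 = 0.299057
The terms with real transient source present sum to 0.125835, so
  P(real transient source | anomaly flag) = 0.125835 / 0.299057 ≈ 0.421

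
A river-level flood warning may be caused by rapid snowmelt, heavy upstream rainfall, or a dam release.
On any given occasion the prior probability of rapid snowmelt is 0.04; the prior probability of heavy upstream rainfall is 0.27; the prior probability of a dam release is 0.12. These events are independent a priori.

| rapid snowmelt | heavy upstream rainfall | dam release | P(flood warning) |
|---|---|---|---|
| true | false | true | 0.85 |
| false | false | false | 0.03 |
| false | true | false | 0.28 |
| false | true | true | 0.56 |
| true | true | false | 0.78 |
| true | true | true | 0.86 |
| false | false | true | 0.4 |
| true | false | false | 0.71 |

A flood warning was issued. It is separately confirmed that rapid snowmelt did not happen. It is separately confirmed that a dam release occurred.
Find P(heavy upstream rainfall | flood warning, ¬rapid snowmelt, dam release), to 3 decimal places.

P(flood warning | ¬rapid snowmelt, dam release) = 0.4×0.73 + 0.56×0.27 = 0.292000 + 0.151200 = 0.443200
Restricting to configurations with heavy upstream rainfall present: 0.56×0.27 = 0.151200.
P(heavy upstream rainfall | flood warning, ¬rapid snowmelt, dam release) = 0.151200 / 0.443200 ≈ 0.341

P(heavy upstream rainfall | flood warning, ¬rapid snowmelt, dam release) ≈ 0.341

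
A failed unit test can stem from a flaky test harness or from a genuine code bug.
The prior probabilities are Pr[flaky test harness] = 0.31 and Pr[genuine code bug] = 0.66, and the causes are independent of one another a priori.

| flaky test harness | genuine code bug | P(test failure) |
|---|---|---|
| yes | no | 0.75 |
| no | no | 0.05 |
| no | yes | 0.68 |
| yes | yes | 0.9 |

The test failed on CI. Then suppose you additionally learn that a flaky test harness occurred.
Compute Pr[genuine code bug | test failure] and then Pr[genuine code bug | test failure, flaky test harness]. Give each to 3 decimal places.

For the numerator, keep only genuine code bug=true terms: 0.309672 + 0.184140 = 0.493812
Normalizer over all consistent configurations: 0.05×0.69×0.34 + 0.68×0.69×0.66 + 0.75×0.31×0.34 + 0.9×0.31×0.66 = 0.584592
Posterior = 0.493812 / 0.584592 ≈ 0.845

Now condition on the additional information:
Sum P(test failure|·) weighted by the priors over both values of genuine code bug:
  P(test failure | flaky test harness) = 0.75*0.34 + 0.9*0.66
        = 0.255000 + 0.594000 = 0.849000
Configurations with genuine code bug contribute 0.594000, so
  P(genuine code bug | test failure, flaky test harness) = 0.594000 / 0.849000 ≈ 0.700

Pr[genuine code bug | test failure] ≈ 0.845; Pr[genuine code bug | test failure, flaky test harness] ≈ 0.700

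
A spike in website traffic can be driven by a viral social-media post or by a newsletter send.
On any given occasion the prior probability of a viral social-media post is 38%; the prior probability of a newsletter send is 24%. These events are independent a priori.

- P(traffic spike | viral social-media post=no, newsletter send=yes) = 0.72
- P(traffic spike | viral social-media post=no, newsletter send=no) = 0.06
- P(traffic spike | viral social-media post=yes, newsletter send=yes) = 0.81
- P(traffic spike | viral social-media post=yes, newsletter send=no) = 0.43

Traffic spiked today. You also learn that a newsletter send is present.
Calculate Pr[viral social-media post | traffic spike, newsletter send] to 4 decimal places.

Pr[viral social-media post | traffic spike, newsletter send] ≈ 0.4081

For the numerator, keep only viral social-media post=true terms: 0.81*0.38 = 0.307800
The normalizing constant is 0.72*0.62 + 0.81*0.38 = 0.754200
P(viral social-media post | traffic spike, newsletter send) = 0.307800/0.754200 ≈ 0.4081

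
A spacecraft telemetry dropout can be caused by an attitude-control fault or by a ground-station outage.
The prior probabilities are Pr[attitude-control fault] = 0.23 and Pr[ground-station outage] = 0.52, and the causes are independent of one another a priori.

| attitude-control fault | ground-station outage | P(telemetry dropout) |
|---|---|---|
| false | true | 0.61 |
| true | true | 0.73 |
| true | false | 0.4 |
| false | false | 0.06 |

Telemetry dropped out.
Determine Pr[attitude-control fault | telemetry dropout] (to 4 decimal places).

Sum P(telemetry dropout|·) weighted by the priors over the 4 (attitude-control fault, ground-station outage) configurations:
  P(telemetry dropout) = 0.06×0.77×0.48 + 0.61×0.77×0.52 + 0.4×0.23×0.48 + 0.73×0.23×0.52
        = 0.022176 + 0.244244 + 0.044160 + 0.087308 = 0.397888
Keeping only the attitude-control fault-present terms gives 0.131468, so
  P(attitude-control fault | telemetry dropout) = 0.131468 / 0.397888 ≈ 0.3304

Pr[attitude-control fault | telemetry dropout] ≈ 0.3304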